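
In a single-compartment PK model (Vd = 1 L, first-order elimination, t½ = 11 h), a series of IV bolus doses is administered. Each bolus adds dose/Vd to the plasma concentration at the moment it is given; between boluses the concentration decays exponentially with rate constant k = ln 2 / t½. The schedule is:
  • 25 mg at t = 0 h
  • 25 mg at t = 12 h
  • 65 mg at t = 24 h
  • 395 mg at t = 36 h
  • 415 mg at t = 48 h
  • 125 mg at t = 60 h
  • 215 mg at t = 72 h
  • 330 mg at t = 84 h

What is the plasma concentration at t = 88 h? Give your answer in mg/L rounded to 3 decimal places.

k = ln 2 / 11 = 0.06301 per h
Dose 1 (25 mg at t=0 h): 25·exp(−0.06301·88) = 0.098 mg/L
Dose 2 (25 mg at t=12 h): 25·exp(−0.06301·76) = 0.208 mg/L
Dose 3 (65 mg at t=24 h): 65·exp(−0.06301·64) = 1.152 mg/L
Dose 4 (395 mg at t=36 h): 395·exp(−0.06301·52) = 14.912 mg/L
Dose 5 (415 mg at t=48 h): 415·exp(−0.06301·40) = 33.373 mg/L
Dose 6 (125 mg at t=60 h): 125·exp(−0.06301·28) = 21.412 mg/L
Dose 7 (215 mg at t=72 h): 215·exp(−0.06301·16) = 78.447 mg/L
Dose 8 (330 mg at t=84 h): 330·exp(−0.06301·4) = 256.477 mg/L
C(88) = 0.098 + 0.208 + 1.152 + 14.912 + 33.373 + 21.412 + 78.447 + 256.477 = 406.079 mg/L

406.079 mg/L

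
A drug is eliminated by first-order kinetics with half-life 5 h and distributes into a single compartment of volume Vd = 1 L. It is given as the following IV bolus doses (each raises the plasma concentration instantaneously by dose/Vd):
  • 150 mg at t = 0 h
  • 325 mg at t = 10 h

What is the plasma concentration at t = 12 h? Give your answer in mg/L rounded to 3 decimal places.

k = ln 2 / 5 = 0.13863 per h
Dose 1 (150 mg at t=0 h): 150·exp(−0.13863·12) = 28.420 mg/L
Dose 2 (325 mg at t=10 h): 325·exp(−0.13863·2) = 246.304 mg/L
C(12) = 28.420 + 246.304 = 274.724 mg/L

274.724 mg/L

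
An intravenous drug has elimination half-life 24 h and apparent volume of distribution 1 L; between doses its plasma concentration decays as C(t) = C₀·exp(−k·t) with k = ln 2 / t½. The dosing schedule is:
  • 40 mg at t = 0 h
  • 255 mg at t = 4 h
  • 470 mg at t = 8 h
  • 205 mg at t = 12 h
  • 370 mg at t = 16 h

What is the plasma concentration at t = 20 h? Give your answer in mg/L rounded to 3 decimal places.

1007.770 mg/L

k = ln 2 / 24 = 0.02888 per h
Dose 1 (40 mg at t=0 h): 40·exp(−0.02888·20) = 22.449 mg/L
Dose 2 (255 mg at t=4 h): 255·exp(−0.02888·16) = 160.640 mg/L
Dose 3 (470 mg at t=8 h): 470·exp(−0.02888·12) = 332.340 mg/L
Dose 4 (205 mg at t=12 h): 205·exp(−0.02888·8) = 162.709 mg/L
Dose 5 (370 mg at t=16 h): 370·exp(−0.02888·4) = 329.633 mg/L
C(20) = 22.449 + 160.640 + 332.340 + 162.709 + 329.633 = 1007.770 mg/L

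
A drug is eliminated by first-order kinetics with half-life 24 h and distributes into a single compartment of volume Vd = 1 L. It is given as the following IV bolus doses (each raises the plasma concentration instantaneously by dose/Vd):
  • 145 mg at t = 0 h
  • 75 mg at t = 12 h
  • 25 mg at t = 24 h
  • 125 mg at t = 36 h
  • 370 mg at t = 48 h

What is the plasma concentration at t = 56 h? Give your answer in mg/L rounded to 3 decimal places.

423.562 mg/L

k = ln 2 / 24 = 0.02888 per h
Dose 1 (145 mg at t=0 h): 145·exp(−0.02888·56) = 28.772 mg/L
Dose 2 (75 mg at t=12 h): 75·exp(−0.02888·44) = 21.046 mg/L
Dose 3 (25 mg at t=24 h): 25·exp(−0.02888·32) = 9.921 mg/L
Dose 4 (125 mg at t=36 h): 125·exp(−0.02888·20) = 70.154 mg/L
Dose 5 (370 mg at t=48 h): 370·exp(−0.02888·8) = 293.669 mg/L
C(56) = 28.772 + 21.046 + 9.921 + 70.154 + 293.669 = 423.562 mg/L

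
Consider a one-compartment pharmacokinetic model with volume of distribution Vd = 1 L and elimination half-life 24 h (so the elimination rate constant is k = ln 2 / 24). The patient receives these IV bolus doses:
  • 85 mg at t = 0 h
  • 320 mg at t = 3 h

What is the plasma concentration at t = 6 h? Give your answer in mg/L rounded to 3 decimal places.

k = ln 2 / 24 = 0.02888 per h
Dose 1 (85 mg at t=0 h): 85·exp(−0.02888·6) = 71.476 mg/L
Dose 2 (320 mg at t=3 h): 320·exp(−0.02888·3) = 293.441 mg/L
C(6) = 71.476 + 293.441 = 364.917 mg/L

364.917 mg/L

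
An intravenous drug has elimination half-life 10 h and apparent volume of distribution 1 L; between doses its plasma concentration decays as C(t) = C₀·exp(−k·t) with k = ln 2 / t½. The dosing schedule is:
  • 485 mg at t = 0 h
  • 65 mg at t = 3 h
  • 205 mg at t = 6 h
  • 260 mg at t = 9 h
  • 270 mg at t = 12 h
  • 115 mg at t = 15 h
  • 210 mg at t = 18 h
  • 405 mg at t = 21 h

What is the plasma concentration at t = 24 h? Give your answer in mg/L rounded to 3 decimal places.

k = ln 2 / 10 = 0.06931 per h
Dose 1 (485 mg at t=0 h): 485·exp(−0.06931·24) = 91.890 mg/L
Dose 2 (65 mg at t=3 h): 65·exp(−0.06931·21) = 15.162 mg/L
Dose 3 (205 mg at t=6 h): 205·exp(−0.06931·18) = 58.871 mg/L
Dose 4 (260 mg at t=9 h): 260·exp(−0.06931·15) = 91.924 mg/L
Dose 5 (270 mg at t=12 h): 270·exp(−0.06931·12) = 117.524 mg/L
Dose 6 (115 mg at t=15 h): 115·exp(−0.06931·9) = 61.627 mg/L
Dose 7 (210 mg at t=18 h): 210·exp(−0.06931·6) = 138.548 mg/L
Dose 8 (405 mg at t=21 h): 405·exp(−0.06931·3) = 328.962 mg/L
C(24) = 91.890 + 15.162 + 58.871 + 91.924 + 117.524 + 61.627 + 138.548 + 328.962 = 904.509 mg/L

904.509 mg/L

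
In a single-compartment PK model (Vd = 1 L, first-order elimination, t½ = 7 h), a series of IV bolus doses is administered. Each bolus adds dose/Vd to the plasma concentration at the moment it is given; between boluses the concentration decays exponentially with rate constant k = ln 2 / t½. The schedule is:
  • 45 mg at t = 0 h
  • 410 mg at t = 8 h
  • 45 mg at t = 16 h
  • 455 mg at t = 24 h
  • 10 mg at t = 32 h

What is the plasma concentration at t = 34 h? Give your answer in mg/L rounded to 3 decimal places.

217.596 mg/L

k = ln 2 / 7 = 0.09902 per h
Dose 1 (45 mg at t=0 h): 45·exp(−0.09902·34) = 1.553 mg/L
Dose 2 (410 mg at t=8 h): 410·exp(−0.09902·26) = 31.237 mg/L
Dose 3 (45 mg at t=16 h): 45·exp(−0.09902·18) = 7.571 mg/L
Dose 4 (455 mg at t=24 h): 455·exp(−0.09902·10) = 169.032 mg/L
Dose 5 (10 mg at t=32 h): 10·exp(−0.09902·2) = 8.203 mg/L
C(34) = 1.553 + 31.237 + 7.571 + 169.032 + 8.203 = 217.596 mg/L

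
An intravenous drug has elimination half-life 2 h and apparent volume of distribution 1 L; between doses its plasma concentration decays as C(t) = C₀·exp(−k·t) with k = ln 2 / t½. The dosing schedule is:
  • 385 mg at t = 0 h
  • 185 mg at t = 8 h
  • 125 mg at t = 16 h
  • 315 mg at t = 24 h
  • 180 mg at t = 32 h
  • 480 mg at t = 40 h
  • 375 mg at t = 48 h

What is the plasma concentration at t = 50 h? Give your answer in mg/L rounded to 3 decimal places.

k = ln 2 / 2 = 0.34657 per h
Dose 1 (385 mg at t=0 h): 385·exp(−0.34657·50) = 0.000 mg/L
Dose 2 (185 mg at t=8 h): 185·exp(−0.34657·42) = 0.000 mg/L
Dose 3 (125 mg at t=16 h): 125·exp(−0.34657·34) = 0.001 mg/L
Dose 4 (315 mg at t=24 h): 315·exp(−0.34657·26) = 0.038 mg/L
Dose 5 (180 mg at t=32 h): 180·exp(−0.34657·18) = 0.352 mg/L
Dose 6 (480 mg at t=40 h): 480·exp(−0.34657·10) = 15.000 mg/L
Dose 7 (375 mg at t=48 h): 375·exp(−0.34657·2) = 187.500 mg/L
C(50) = 0.000 + 0.000 + 0.001 + 0.038 + 0.352 + 15.000 + 187.500 = 202.891 mg/L

202.891 mg/L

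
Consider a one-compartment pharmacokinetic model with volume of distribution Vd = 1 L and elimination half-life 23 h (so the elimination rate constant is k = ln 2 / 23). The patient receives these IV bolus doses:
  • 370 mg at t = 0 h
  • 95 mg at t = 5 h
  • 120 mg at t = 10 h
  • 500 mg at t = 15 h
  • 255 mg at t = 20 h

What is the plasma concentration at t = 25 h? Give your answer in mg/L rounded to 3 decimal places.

k = ln 2 / 23 = 0.03014 per h
Dose 1 (370 mg at t=0 h): 370·exp(−0.03014·25) = 174.179 mg/L
Dose 2 (95 mg at t=5 h): 95·exp(−0.03014·20) = 51.995 mg/L
Dose 3 (120 mg at t=10 h): 120·exp(−0.03014·15) = 76.358 mg/L
Dose 4 (500 mg at t=15 h): 500·exp(−0.03014·10) = 369.903 mg/L
Dose 5 (255 mg at t=20 h): 255·exp(−0.03014·5) = 219.330 mg/L
C(25) = 174.179 + 51.995 + 76.358 + 369.903 + 219.330 = 891.765 mg/L

891.765 mg/L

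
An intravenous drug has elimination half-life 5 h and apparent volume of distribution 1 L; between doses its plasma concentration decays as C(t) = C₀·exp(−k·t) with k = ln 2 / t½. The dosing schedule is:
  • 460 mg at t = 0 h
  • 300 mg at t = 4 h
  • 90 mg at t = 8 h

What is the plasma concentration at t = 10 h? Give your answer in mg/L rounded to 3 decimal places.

313.790 mg/L

k = ln 2 / 5 = 0.13863 per h
Dose 1 (460 mg at t=0 h): 460·exp(−0.13863·10) = 115.000 mg/L
Dose 2 (300 mg at t=4 h): 300·exp(−0.13863·6) = 130.583 mg/L
Dose 3 (90 mg at t=8 h): 90·exp(−0.13863·2) = 68.207 mg/L
C(10) = 115.000 + 130.583 + 68.207 = 313.790 mg/L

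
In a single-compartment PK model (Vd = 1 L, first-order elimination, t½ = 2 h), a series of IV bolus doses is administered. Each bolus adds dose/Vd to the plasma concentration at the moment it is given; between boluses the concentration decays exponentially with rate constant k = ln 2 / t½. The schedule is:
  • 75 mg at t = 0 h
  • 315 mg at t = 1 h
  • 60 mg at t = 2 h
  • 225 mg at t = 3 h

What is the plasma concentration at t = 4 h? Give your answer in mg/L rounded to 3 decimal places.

k = ln 2 / 2 = 0.34657 per h
Dose 1 (75 mg at t=0 h): 75·exp(−0.34657·4) = 18.750 mg/L
Dose 2 (315 mg at t=1 h): 315·exp(−0.34657·3) = 111.369 mg/L
Dose 3 (60 mg at t=2 h): 60·exp(−0.34657·2) = 30.000 mg/L
Dose 4 (225 mg at t=3 h): 225·exp(−0.34657·1) = 159.099 mg/L
C(4) = 18.750 + 111.369 + 30.000 + 159.099 = 319.218 mg/L

319.218 mg/L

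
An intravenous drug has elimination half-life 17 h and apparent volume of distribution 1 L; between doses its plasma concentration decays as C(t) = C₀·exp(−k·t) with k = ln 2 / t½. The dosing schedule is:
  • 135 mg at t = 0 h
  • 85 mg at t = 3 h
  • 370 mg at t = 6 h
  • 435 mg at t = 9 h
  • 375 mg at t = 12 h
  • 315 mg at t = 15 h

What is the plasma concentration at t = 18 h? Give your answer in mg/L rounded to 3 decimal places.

1211.486 mg/L

k = ln 2 / 17 = 0.04077 per h
Dose 1 (135 mg at t=0 h): 135·exp(−0.04077·18) = 64.803 mg/L
Dose 2 (85 mg at t=3 h): 85·exp(−0.04077·15) = 46.111 mg/L
Dose 3 (370 mg at t=6 h): 370·exp(−0.04077·12) = 226.835 mg/L
Dose 4 (435 mg at t=9 h): 435·exp(−0.04077·9) = 301.384 mg/L
Dose 5 (375 mg at t=12 h): 375·exp(−0.04077·6) = 293.620 mg/L
Dose 6 (315 mg at t=15 h): 315·exp(−0.04077·3) = 278.733 mg/L
C(18) = 64.803 + 46.111 + 226.835 + 301.384 + 293.620 + 278.733 = 1211.486 mg/L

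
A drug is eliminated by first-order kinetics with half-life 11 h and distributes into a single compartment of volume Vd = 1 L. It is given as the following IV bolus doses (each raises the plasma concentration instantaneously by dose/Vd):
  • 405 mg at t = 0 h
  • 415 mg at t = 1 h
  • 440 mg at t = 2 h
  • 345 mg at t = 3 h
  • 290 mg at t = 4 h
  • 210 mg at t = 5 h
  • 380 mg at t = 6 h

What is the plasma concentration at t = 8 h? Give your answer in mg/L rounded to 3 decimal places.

1799.080 mg/L

k = ln 2 / 11 = 0.06301 per h
Dose 1 (405 mg at t=0 h): 405·exp(−0.06301·8) = 244.638 mg/L
Dose 2 (415 mg at t=1 h): 415·exp(−0.06301·7) = 266.983 mg/L
Dose 3 (440 mg at t=2 h): 440·exp(−0.06301·6) = 301.477 mg/L
Dose 4 (345 mg at t=3 h): 345·exp(−0.06301·5) = 251.760 mg/L
Dose 5 (290 mg at t=4 h): 290·exp(−0.06301·4) = 225.389 mg/L
Dose 6 (210 mg at t=5 h): 210·exp(−0.06301·3) = 173.828 mg/L
Dose 7 (380 mg at t=6 h): 380·exp(−0.06301·2) = 335.005 mg/L
C(8) = 244.638 + 266.983 + 301.477 + 251.760 + 225.389 + 173.828 + 335.005 = 1799.080 mg/L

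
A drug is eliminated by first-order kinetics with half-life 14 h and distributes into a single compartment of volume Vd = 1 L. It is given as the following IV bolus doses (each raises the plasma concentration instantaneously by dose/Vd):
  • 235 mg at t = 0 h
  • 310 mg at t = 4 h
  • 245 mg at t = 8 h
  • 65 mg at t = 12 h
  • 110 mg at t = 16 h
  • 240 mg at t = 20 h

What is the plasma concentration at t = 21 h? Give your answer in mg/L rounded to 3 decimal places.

701.322 mg/L

k = ln 2 / 14 = 0.04951 per h
Dose 1 (235 mg at t=0 h): 235·exp(−0.04951·21) = 83.085 mg/L
Dose 2 (310 mg at t=4 h): 310·exp(−0.04951·17) = 133.606 mg/L
Dose 3 (245 mg at t=8 h): 245·exp(−0.04951·13) = 128.718 mg/L
Dose 4 (65 mg at t=12 h): 65·exp(−0.04951·9) = 41.629 mg/L
Dose 5 (110 mg at t=16 h): 110·exp(−0.04951·5) = 85.878 mg/L
Dose 6 (240 mg at t=20 h): 240·exp(−0.04951·1) = 228.407 mg/L
C(21) = 83.085 + 133.606 + 128.718 + 41.629 + 85.878 + 228.407 = 701.322 mg/L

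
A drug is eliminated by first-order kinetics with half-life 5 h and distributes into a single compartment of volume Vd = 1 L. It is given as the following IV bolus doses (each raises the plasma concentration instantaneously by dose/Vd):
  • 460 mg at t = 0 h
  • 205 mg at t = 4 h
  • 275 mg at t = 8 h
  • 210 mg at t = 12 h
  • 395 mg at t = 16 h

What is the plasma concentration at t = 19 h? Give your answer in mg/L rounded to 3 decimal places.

458.678 mg/L

k = ln 2 / 5 = 0.13863 per h
Dose 1 (460 mg at t=0 h): 460·exp(−0.13863·19) = 33.025 mg/L
Dose 2 (205 mg at t=4 h): 205·exp(−0.13863·15) = 25.625 mg/L
Dose 3 (275 mg at t=8 h): 275·exp(−0.13863·11) = 59.850 mg/L
Dose 4 (210 mg at t=12 h): 210·exp(−0.13863·7) = 79.575 mg/L
Dose 5 (395 mg at t=16 h): 395·exp(−0.13863·3) = 260.603 mg/L
C(19) = 33.025 + 25.625 + 59.850 + 79.575 + 260.603 = 458.678 mg/L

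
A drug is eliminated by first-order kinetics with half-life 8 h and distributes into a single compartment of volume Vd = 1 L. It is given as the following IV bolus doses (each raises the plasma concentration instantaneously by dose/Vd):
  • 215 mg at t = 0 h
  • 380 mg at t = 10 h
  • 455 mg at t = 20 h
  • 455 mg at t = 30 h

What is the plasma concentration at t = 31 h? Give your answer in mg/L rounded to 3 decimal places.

668.917 mg/L

k = ln 2 / 8 = 0.08664 per h
Dose 1 (215 mg at t=0 h): 215·exp(−0.08664·31) = 14.654 mg/L
Dose 2 (380 mg at t=10 h): 380·exp(−0.08664·21) = 61.600 mg/L
Dose 3 (455 mg at t=20 h): 455·exp(−0.08664·11) = 175.426 mg/L
Dose 4 (455 mg at t=30 h): 455·exp(−0.08664·1) = 417.237 mg/L
C(31) = 14.654 + 61.600 + 175.426 + 417.237 = 668.917 mg/L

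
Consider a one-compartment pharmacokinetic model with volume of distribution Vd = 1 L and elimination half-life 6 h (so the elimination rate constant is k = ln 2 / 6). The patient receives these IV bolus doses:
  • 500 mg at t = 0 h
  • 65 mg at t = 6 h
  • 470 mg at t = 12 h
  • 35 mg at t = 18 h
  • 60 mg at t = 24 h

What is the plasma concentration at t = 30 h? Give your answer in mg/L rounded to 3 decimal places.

117.188 mg/L

k = ln 2 / 6 = 0.11552 per h
Dose 1 (500 mg at t=0 h): 500·exp(−0.11552·30) = 15.625 mg/L
Dose 2 (65 mg at t=6 h): 65·exp(−0.11552·24) = 4.062 mg/L
Dose 3 (470 mg at t=12 h): 470·exp(−0.11552·18) = 58.750 mg/L
Dose 4 (35 mg at t=18 h): 35·exp(−0.11552·12) = 8.750 mg/L
Dose 5 (60 mg at t=24 h): 60·exp(−0.11552·6) = 30.000 mg/L
C(30) = 15.625 + 4.062 + 58.750 + 8.750 + 30.000 = 117.188 mg/L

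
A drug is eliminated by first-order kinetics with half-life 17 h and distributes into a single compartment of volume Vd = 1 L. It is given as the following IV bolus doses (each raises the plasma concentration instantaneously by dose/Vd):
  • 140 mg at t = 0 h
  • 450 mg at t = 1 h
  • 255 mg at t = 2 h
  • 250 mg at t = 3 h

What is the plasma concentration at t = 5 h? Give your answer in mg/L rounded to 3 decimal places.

k = ln 2 / 17 = 0.04077 per h
Dose 1 (140 mg at t=0 h): 140·exp(−0.04077·5) = 114.180 mg/L
Dose 2 (450 mg at t=1 h): 450·exp(−0.04077·4) = 382.280 mg/L
Dose 3 (255 mg at t=2 h): 255·exp(−0.04077·3) = 225.641 mg/L
Dose 4 (250 mg at t=3 h): 250·exp(−0.04077·2) = 230.422 mg/L
C(5) = 114.180 + 382.280 + 225.641 + 230.422 = 952.523 mg/L

952.523 mg/L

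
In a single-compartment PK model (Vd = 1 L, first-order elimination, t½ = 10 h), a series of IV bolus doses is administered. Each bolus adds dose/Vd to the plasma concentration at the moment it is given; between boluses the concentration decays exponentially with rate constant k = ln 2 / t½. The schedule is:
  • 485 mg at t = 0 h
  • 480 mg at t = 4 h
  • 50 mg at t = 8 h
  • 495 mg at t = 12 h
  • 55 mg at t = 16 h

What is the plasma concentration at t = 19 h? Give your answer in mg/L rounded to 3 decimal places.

k = ln 2 / 10 = 0.06931 per h
Dose 1 (485 mg at t=0 h): 485·exp(−0.06931·19) = 129.953 mg/L
Dose 2 (480 mg at t=4 h): 480·exp(−0.06931·15) = 169.706 mg/L
Dose 3 (50 mg at t=8 h): 50·exp(−0.06931·11) = 23.326 mg/L
Dose 4 (495 mg at t=12 h): 495·exp(−0.06931·7) = 304.708 mg/L
Dose 5 (55 mg at t=16 h): 55·exp(−0.06931·3) = 44.674 mg/L
C(19) = 129.953 + 169.706 + 23.326 + 304.708 + 44.674 = 672.366 mg/L

672.366 mg/L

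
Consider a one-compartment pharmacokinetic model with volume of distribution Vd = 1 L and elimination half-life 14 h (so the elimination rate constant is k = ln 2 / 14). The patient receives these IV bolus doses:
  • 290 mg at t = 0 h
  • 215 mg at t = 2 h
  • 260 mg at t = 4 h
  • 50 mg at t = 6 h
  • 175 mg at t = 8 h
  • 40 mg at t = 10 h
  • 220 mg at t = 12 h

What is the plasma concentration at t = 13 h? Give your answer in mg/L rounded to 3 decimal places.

859.420 mg/L

k = ln 2 / 14 = 0.04951 per h
Dose 1 (290 mg at t=0 h): 290·exp(−0.04951·13) = 152.360 mg/L
Dose 2 (215 mg at t=2 h): 215·exp(−0.04951·11) = 124.714 mg/L
Dose 3 (260 mg at t=4 h): 260·exp(−0.04951·9) = 166.515 mg/L
Dose 4 (50 mg at t=6 h): 50·exp(−0.04951·7) = 35.355 mg/L
Dose 5 (175 mg at t=8 h): 175·exp(−0.04951·5) = 136.624 mg/L
Dose 6 (40 mg at t=10 h): 40·exp(−0.04951·3) = 34.479 mg/L
Dose 7 (220 mg at t=12 h): 220·exp(−0.04951·1) = 209.373 mg/L
C(13) = 152.360 + 124.714 + 166.515 + 35.355 + 136.624 + 34.479 + 209.373 = 859.420 mg/L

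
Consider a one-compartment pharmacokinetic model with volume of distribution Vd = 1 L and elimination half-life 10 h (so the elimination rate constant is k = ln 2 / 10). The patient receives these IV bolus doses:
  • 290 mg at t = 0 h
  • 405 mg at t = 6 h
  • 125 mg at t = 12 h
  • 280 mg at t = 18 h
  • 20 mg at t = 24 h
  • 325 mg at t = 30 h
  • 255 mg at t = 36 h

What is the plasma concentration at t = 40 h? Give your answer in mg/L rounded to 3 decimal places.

k = ln 2 / 10 = 0.06931 per h
Dose 1 (290 mg at t=0 h): 290·exp(−0.06931·40) = 18.125 mg/L
Dose 2 (405 mg at t=6 h): 405·exp(−0.06931·34) = 38.367 mg/L
Dose 3 (125 mg at t=12 h): 125·exp(−0.06931·28) = 17.948 mg/L
Dose 4 (280 mg at t=18 h): 280·exp(−0.06931·22) = 60.939 mg/L
Dose 5 (20 mg at t=24 h): 20·exp(−0.06931·16) = 6.598 mg/L
Dose 6 (325 mg at t=30 h): 325·exp(−0.06931·10) = 162.500 mg/L
Dose 7 (255 mg at t=36 h): 255·exp(−0.06931·4) = 193.254 mg/L
C(40) = 18.125 + 38.367 + 17.948 + 60.939 + 6.598 + 162.500 + 193.254 = 497.730 mg/L

497.730 mg/L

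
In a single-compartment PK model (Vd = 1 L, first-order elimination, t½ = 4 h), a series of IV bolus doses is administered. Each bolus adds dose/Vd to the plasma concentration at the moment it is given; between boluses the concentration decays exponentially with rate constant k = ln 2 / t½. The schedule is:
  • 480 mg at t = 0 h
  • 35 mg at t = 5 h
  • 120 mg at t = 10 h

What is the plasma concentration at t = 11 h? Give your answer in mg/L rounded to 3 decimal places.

k = ln 2 / 4 = 0.17329 per h
Dose 1 (480 mg at t=0 h): 480·exp(−0.17329·11) = 71.352 mg/L
Dose 2 (35 mg at t=5 h): 35·exp(−0.17329·6) = 12.374 mg/L
Dose 3 (120 mg at t=10 h): 120·exp(−0.17329·1) = 100.908 mg/L
C(11) = 71.352 + 12.374 + 100.908 = 184.634 mg/L

184.634 mg/L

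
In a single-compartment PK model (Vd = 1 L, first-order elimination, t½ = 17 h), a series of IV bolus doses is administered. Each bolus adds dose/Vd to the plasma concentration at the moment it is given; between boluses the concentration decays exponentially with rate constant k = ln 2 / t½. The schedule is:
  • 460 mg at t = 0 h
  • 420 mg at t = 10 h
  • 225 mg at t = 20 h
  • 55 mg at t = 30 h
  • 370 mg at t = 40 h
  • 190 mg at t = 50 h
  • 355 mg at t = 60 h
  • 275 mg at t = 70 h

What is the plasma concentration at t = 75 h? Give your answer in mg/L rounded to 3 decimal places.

658.176 mg/L

k = ln 2 / 17 = 0.04077 per h
Dose 1 (460 mg at t=0 h): 460·exp(−0.04077·75) = 21.611 mg/L
Dose 2 (420 mg at t=10 h): 420·exp(−0.04077·65) = 29.666 mg/L
Dose 3 (225 mg at t=20 h): 225·exp(−0.04077·55) = 23.893 mg/L
Dose 4 (55 mg at t=30 h): 55·exp(−0.04077·45) = 8.780 mg/L
Dose 5 (370 mg at t=40 h): 370·exp(−0.04077·35) = 88.804 mg/L
Dose 6 (190 mg at t=50 h): 190·exp(−0.04077·25) = 68.559 mg/L
Dose 7 (355 mg at t=60 h): 355·exp(−0.04077·15) = 192.581 mg/L
Dose 8 (275 mg at t=70 h): 275·exp(−0.04077·5) = 224.282 mg/L
C(75) = 21.611 + 29.666 + 23.893 + 8.780 + 88.804 + 68.559 + 192.581 + 224.282 = 658.176 mg/L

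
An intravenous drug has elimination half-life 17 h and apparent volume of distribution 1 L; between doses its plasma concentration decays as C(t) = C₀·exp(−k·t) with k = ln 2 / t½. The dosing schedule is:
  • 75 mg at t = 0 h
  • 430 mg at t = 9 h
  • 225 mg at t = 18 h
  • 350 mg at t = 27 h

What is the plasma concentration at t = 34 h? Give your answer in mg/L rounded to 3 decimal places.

554.187 mg/L

k = ln 2 / 17 = 0.04077 per h
Dose 1 (75 mg at t=0 h): 75·exp(−0.04077·34) = 18.750 mg/L
Dose 2 (430 mg at t=9 h): 430·exp(−0.04077·25) = 155.159 mg/L
Dose 3 (225 mg at t=18 h): 225·exp(−0.04077·16) = 117.182 mg/L
Dose 4 (350 mg at t=27 h): 350·exp(−0.04077·7) = 263.096 mg/L
C(34) = 18.750 + 155.159 + 117.182 + 263.096 = 554.187 mg/L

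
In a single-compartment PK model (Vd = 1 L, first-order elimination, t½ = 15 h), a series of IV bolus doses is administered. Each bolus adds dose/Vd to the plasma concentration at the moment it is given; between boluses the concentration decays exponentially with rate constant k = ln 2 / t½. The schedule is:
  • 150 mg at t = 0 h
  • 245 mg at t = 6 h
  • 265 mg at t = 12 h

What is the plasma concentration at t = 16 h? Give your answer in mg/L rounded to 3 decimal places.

k = ln 2 / 15 = 0.04621 per h
Dose 1 (150 mg at t=0 h): 150·exp(−0.04621·16) = 71.613 mg/L
Dose 2 (245 mg at t=6 h): 245·exp(−0.04621·10) = 154.340 mg/L
Dose 3 (265 mg at t=12 h): 265·exp(−0.04621·4) = 220.278 mg/L
C(16) = 71.613 + 154.340 + 220.278 = 446.231 mg/L

446.231 mg/L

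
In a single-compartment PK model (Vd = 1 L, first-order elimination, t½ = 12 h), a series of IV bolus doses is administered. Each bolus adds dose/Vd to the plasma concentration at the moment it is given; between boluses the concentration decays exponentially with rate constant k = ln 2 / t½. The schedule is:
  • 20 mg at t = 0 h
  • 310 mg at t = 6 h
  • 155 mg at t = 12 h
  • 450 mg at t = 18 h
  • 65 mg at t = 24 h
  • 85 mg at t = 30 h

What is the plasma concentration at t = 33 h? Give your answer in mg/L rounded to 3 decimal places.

413.551 mg/L

k = ln 2 / 12 = 0.05776 per h
Dose 1 (20 mg at t=0 h): 20·exp(−0.05776·33) = 2.973 mg/L
Dose 2 (310 mg at t=6 h): 310·exp(−0.05776·27) = 65.169 mg/L
Dose 3 (155 mg at t=12 h): 155·exp(−0.05776·21) = 46.082 mg/L
Dose 4 (450 mg at t=18 h): 450·exp(−0.05776·15) = 189.202 mg/L
Dose 5 (65 mg at t=24 h): 65·exp(−0.05776·9) = 38.649 mg/L
Dose 6 (85 mg at t=30 h): 85·exp(−0.05776·3) = 71.476 mg/L
C(33) = 2.973 + 65.169 + 46.082 + 189.202 + 38.649 + 71.476 = 413.551 mg/L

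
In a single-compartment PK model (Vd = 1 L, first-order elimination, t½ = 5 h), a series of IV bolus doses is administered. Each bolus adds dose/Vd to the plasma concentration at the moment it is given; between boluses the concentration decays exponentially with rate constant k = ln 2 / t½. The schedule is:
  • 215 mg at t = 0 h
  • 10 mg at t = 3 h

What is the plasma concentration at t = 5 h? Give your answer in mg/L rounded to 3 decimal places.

k = ln 2 / 5 = 0.13863 per h
Dose 1 (215 mg at t=0 h): 215·exp(−0.13863·5) = 107.500 mg/L
Dose 2 (10 mg at t=3 h): 10·exp(−0.13863·2) = 7.579 mg/L
C(5) = 107.500 + 7.579 = 115.079 mg/L

115.079 mg/L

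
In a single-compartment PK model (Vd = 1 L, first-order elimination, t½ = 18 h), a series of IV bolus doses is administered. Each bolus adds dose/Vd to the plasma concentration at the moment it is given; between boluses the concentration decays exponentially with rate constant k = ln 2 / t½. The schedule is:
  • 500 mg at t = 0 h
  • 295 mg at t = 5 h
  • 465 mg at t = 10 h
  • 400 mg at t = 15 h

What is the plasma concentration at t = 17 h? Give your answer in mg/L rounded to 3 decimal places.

1171.132 mg/L

k = ln 2 / 18 = 0.03851 per h
Dose 1 (500 mg at t=0 h): 500·exp(−0.03851·17) = 259.815 mg/L
Dose 2 (295 mg at t=5 h): 295·exp(−0.03851·12) = 185.838 mg/L
Dose 3 (465 mg at t=10 h): 465·exp(−0.03851·7) = 355.129 mg/L
Dose 4 (400 mg at t=15 h): 400·exp(−0.03851·2) = 370.350 mg/L
C(17) = 259.815 + 185.838 + 355.129 + 370.350 = 1171.132 mg/L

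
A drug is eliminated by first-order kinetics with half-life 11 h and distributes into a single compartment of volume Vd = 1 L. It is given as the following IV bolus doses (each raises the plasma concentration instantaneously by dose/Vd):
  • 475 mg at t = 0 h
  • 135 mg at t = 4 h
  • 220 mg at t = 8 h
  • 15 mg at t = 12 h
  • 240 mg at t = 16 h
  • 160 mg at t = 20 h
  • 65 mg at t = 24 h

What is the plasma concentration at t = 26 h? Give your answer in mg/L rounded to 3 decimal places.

497.754 mg/L

k = ln 2 / 11 = 0.06301 per h
Dose 1 (475 mg at t=0 h): 475·exp(−0.06301·26) = 92.293 mg/L
Dose 2 (135 mg at t=4 h): 135·exp(−0.06301·22) = 33.750 mg/L
Dose 3 (220 mg at t=8 h): 220·exp(−0.06301·18) = 70.767 mg/L
Dose 4 (15 mg at t=12 h): 15·exp(−0.06301·14) = 6.208 mg/L
Dose 5 (240 mg at t=16 h): 240·exp(−0.06301·10) = 127.805 mg/L
Dose 6 (160 mg at t=20 h): 160·exp(−0.06301·6) = 109.628 mg/L
Dose 7 (65 mg at t=24 h): 65·exp(−0.06301·2) = 57.303 mg/L
C(26) = 92.293 + 33.750 + 70.767 + 6.208 + 127.805 + 109.628 + 57.303 = 497.754 mg/L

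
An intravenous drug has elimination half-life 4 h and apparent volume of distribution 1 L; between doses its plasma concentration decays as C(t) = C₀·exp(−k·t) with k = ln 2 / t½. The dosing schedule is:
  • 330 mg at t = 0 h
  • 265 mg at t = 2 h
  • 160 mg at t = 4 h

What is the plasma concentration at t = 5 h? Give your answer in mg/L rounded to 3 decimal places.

k = ln 2 / 4 = 0.17329 per h
Dose 1 (330 mg at t=0 h): 330·exp(−0.17329·5) = 138.748 mg/L
Dose 2 (265 mg at t=2 h): 265·exp(−0.17329·3) = 157.570 mg/L
Dose 3 (160 mg at t=4 h): 160·exp(−0.17329·1) = 134.543 mg/L
C(5) = 138.748 + 157.570 + 134.543 = 430.861 mg/L

430.861 mg/L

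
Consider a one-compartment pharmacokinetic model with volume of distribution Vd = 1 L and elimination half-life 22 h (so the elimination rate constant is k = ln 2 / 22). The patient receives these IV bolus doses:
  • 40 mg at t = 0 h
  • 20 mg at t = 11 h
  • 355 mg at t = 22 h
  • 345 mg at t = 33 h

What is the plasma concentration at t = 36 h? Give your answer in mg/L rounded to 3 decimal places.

564.232 mg/L

k = ln 2 / 22 = 0.03151 per h
Dose 1 (40 mg at t=0 h): 40·exp(−0.03151·36) = 12.867 mg/L
Dose 2 (20 mg at t=11 h): 20·exp(−0.03151·25) = 9.098 mg/L
Dose 3 (355 mg at t=22 h): 355·exp(−0.03151·14) = 228.383 mg/L
Dose 4 (345 mg at t=33 h): 345·exp(−0.03151·3) = 313.884 mg/L
C(36) = 12.867 + 9.098 + 228.383 + 313.884 = 564.232 mg/L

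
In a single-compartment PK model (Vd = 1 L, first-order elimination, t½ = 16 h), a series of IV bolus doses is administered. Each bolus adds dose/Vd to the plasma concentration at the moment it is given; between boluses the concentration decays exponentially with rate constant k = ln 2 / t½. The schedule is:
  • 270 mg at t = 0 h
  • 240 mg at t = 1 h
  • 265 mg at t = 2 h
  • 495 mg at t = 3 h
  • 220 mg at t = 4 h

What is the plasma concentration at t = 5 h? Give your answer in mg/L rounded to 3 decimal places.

k = ln 2 / 16 = 0.04332 per h
Dose 1 (270 mg at t=0 h): 270·exp(−0.04332·5) = 217.416 mg/L
Dose 2 (240 mg at t=1 h): 240·exp(−0.04332·4) = 201.815 mg/L
Dose 3 (265 mg at t=2 h): 265·exp(−0.04332·3) = 232.703 mg/L
Dose 4 (495 mg at t=3 h): 495·exp(−0.04332·2) = 453.917 mg/L
Dose 5 (220 mg at t=4 h): 220·exp(−0.04332·1) = 210.673 mg/L
C(5) = 217.416 + 201.815 + 232.703 + 453.917 + 210.673 = 1316.524 mg/L

1316.524 mg/L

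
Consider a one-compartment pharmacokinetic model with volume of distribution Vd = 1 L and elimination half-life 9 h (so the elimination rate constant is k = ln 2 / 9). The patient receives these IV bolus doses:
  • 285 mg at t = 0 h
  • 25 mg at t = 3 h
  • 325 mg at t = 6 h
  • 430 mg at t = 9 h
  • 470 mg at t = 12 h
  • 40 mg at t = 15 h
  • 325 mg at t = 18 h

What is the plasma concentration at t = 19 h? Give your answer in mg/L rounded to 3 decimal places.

996.177 mg/L

k = ln 2 / 9 = 0.07702 per h
Dose 1 (285 mg at t=0 h): 285·exp(−0.07702·19) = 65.969 mg/L
Dose 2 (25 mg at t=3 h): 25·exp(−0.07702·16) = 7.291 mg/L
Dose 3 (325 mg at t=6 h): 325·exp(−0.07702·13) = 119.416 mg/L
Dose 4 (430 mg at t=9 h): 430·exp(−0.07702·10) = 199.063 mg/L
Dose 5 (470 mg at t=12 h): 470·exp(−0.07702·7) = 274.134 mg/L
Dose 6 (40 mg at t=15 h): 40·exp(−0.07702·4) = 29.395 mg/L
Dose 7 (325 mg at t=18 h): 325·exp(−0.07702·1) = 300.909 mg/L
C(19) = 65.969 + 7.291 + 119.416 + 199.063 + 274.134 + 29.395 + 300.909 = 996.177 mg/L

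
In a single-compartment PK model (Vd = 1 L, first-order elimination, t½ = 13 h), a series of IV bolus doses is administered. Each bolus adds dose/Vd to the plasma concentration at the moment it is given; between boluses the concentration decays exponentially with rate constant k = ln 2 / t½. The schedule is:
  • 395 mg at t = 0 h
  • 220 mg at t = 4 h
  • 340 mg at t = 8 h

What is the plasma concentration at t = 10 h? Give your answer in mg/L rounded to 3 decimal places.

k = ln 2 / 13 = 0.05332 per h
Dose 1 (395 mg at t=0 h): 395·exp(−0.05332·10) = 231.758 mg/L
Dose 2 (220 mg at t=4 h): 220·exp(−0.05332·6) = 159.767 mg/L
Dose 3 (340 mg at t=8 h): 340·exp(−0.05332·2) = 305.609 mg/L
C(10) = 231.758 + 159.767 + 305.609 = 697.134 mg/L

697.134 mg/L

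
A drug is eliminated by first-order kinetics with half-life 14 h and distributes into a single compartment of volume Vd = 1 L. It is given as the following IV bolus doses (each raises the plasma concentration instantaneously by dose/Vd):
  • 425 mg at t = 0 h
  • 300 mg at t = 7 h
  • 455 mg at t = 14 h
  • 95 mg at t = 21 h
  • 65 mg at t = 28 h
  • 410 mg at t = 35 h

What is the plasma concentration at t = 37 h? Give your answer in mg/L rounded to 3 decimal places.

737.675 mg/L

k = ln 2 / 14 = 0.04951 per h
Dose 1 (425 mg at t=0 h): 425·exp(−0.04951·37) = 68.047 mg/L
Dose 2 (300 mg at t=7 h): 300·exp(−0.04951·30) = 67.929 mg/L
Dose 3 (455 mg at t=14 h): 455·exp(−0.04951·23) = 145.701 mg/L
Dose 4 (95 mg at t=21 h): 95·exp(−0.04951·16) = 43.022 mg/L
Dose 5 (65 mg at t=28 h): 65·exp(−0.04951·9) = 41.629 mg/L
Dose 6 (410 mg at t=35 h): 410·exp(−0.04951·2) = 371.347 mg/L
C(37) = 68.047 + 67.929 + 145.701 + 43.022 + 41.629 + 371.347 = 737.675 mg/L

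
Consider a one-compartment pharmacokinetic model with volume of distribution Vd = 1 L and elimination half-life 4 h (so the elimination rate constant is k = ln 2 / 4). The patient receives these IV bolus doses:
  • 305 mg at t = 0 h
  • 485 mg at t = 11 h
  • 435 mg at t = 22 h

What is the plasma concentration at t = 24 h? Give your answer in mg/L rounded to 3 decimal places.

363.336 mg/L

k = ln 2 / 4 = 0.17329 per h
Dose 1 (305 mg at t=0 h): 305·exp(−0.17329·24) = 4.766 mg/L
Dose 2 (485 mg at t=11 h): 485·exp(−0.17329·13) = 50.979 mg/L
Dose 3 (435 mg at t=22 h): 435·exp(−0.17329·2) = 307.591 mg/L
C(24) = 4.766 + 50.979 + 307.591 = 363.336 mg/L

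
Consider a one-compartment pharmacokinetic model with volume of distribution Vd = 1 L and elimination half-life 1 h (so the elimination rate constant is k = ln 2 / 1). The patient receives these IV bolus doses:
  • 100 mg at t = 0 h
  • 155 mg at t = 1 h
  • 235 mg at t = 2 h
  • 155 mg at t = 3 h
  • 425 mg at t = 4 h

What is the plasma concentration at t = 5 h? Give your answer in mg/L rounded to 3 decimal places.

293.438 mg/L

k = ln 2 / 1 = 0.69315 per h
Dose 1 (100 mg at t=0 h): 100·exp(−0.69315·5) = 3.125 mg/L
Dose 2 (155 mg at t=1 h): 155·exp(−0.69315·4) = 9.688 mg/L
Dose 3 (235 mg at t=2 h): 235·exp(−0.69315·3) = 29.375 mg/L
Dose 4 (155 mg at t=3 h): 155·exp(−0.69315·2) = 38.750 mg/L
Dose 5 (425 mg at t=4 h): 425·exp(−0.69315·1) = 212.500 mg/L
C(5) = 3.125 + 9.688 + 29.375 + 38.750 + 212.500 = 293.438 mg/L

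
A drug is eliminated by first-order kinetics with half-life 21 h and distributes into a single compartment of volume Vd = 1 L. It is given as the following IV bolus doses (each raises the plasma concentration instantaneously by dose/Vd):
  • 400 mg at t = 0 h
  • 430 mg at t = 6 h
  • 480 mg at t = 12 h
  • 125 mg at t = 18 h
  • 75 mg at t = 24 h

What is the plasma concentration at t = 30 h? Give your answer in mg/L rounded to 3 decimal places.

k = ln 2 / 21 = 0.03301 per h
Dose 1 (400 mg at t=0 h): 400·exp(−0.03301·30) = 148.599 mg/L
Dose 2 (430 mg at t=6 h): 430·exp(−0.03301·24) = 194.731 mg/L
Dose 3 (480 mg at t=12 h): 480·exp(−0.03301·18) = 264.981 mg/L
Dose 4 (125 mg at t=18 h): 125·exp(−0.03301·12) = 84.119 mg/L
Dose 5 (75 mg at t=24 h): 75·exp(−0.03301·6) = 61.525 mg/L
C(30) = 148.599 + 194.731 + 264.981 + 84.119 + 61.525 = 753.955 mg/L

753.955 mg/L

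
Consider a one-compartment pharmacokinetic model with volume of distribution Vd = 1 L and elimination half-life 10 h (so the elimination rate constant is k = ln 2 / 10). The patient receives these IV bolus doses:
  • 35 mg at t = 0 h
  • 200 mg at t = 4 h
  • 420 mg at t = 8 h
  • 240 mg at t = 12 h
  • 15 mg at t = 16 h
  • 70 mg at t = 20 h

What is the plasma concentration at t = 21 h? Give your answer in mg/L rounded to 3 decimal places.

k = ln 2 / 10 = 0.06931 per h
Dose 1 (35 mg at t=0 h): 35·exp(−0.06931·21) = 8.164 mg/L
Dose 2 (200 mg at t=4 h): 200·exp(−0.06931·17) = 61.557 mg/L
Dose 3 (420 mg at t=8 h): 420·exp(−0.06931·13) = 170.573 mg/L
Dose 4 (240 mg at t=12 h): 240·exp(−0.06931·9) = 128.613 mg/L
Dose 5 (15 mg at t=16 h): 15·exp(−0.06931·5) = 10.607 mg/L
Dose 6 (70 mg at t=20 h): 70·exp(−0.06931·1) = 65.312 mg/L
C(21) = 8.164 + 61.557 + 170.573 + 128.613 + 10.607 + 65.312 = 444.826 mg/L

444.826 mg/L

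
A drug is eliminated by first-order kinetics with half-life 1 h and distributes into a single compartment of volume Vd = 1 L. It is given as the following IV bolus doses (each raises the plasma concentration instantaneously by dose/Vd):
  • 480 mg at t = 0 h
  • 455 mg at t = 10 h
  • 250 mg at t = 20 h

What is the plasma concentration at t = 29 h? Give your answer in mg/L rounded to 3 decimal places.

k = ln 2 / 1 = 0.69315 per h
Dose 1 (480 mg at t=0 h): 480·exp(−0.69315·29) = 0.000 mg/L
Dose 2 (455 mg at t=10 h): 455·exp(−0.69315·19) = 0.001 mg/L
Dose 3 (250 mg at t=20 h): 250·exp(−0.69315·9) = 0.488 mg/L
C(29) = 0.000 + 0.001 + 0.488 = 0.489 mg/L

0.489 mg/L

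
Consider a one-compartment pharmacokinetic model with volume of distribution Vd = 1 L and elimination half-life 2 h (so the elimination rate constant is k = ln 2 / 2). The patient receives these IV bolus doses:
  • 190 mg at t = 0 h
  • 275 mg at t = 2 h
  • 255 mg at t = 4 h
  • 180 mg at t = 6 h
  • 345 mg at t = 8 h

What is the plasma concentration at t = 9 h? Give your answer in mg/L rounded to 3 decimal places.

385.373 mg/L

k = ln 2 / 2 = 0.34657 per h
Dose 1 (190 mg at t=0 h): 190·exp(−0.34657·9) = 8.397 mg/L
Dose 2 (275 mg at t=2 h): 275·exp(−0.34657·7) = 24.307 mg/L
Dose 3 (255 mg at t=4 h): 255·exp(−0.34657·5) = 45.078 mg/L
Dose 4 (180 mg at t=6 h): 180·exp(−0.34657·3) = 63.640 mg/L
Dose 5 (345 mg at t=8 h): 345·exp(−0.34657·1) = 243.952 mg/L
C(9) = 8.397 + 24.307 + 45.078 + 63.640 + 243.952 = 385.373 mg/L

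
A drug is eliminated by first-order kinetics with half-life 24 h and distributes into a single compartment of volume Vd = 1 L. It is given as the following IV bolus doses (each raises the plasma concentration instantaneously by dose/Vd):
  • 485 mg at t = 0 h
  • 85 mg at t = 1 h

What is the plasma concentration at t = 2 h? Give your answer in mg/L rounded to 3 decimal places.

k = ln 2 / 24 = 0.02888 per h
Dose 1 (485 mg at t=0 h): 485·exp(−0.02888·2) = 457.779 mg/L
Dose 2 (85 mg at t=1 h): 85·exp(−0.02888·1) = 82.580 mg/L
C(2) = 457.779 + 82.580 = 540.359 mg/L

540.359 mg/L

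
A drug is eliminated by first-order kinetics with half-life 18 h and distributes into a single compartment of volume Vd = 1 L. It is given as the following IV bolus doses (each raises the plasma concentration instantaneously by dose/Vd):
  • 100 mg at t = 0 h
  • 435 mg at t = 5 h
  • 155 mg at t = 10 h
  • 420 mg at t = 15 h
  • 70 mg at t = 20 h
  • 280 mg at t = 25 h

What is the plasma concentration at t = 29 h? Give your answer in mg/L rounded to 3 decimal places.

814.434 mg/L

k = ln 2 / 18 = 0.03851 per h
Dose 1 (100 mg at t=0 h): 100·exp(−0.03851·29) = 32.735 mg/L
Dose 2 (435 mg at t=5 h): 435·exp(−0.03851·24) = 172.630 mg/L
Dose 3 (155 mg at t=10 h): 155·exp(−0.03851·19) = 74.572 mg/L
Dose 4 (420 mg at t=15 h): 420·exp(−0.03851·14) = 244.971 mg/L
Dose 5 (70 mg at t=20 h): 70·exp(−0.03851·9) = 49.497 mg/L
Dose 6 (280 mg at t=25 h): 280·exp(−0.03851·4) = 240.028 mg/L
C(29) = 32.735 + 172.630 + 74.572 + 244.971 + 49.497 + 240.028 = 814.434 mg/L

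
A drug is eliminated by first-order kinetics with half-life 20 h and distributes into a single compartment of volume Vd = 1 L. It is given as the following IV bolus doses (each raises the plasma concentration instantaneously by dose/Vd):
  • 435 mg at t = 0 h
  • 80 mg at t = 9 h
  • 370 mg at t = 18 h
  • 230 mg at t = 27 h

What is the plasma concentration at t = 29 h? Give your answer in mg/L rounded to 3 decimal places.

k = ln 2 / 20 = 0.03466 per h
Dose 1 (435 mg at t=0 h): 435·exp(−0.03466·29) = 159.219 mg/L
Dose 2 (80 mg at t=9 h): 80·exp(−0.03466·20) = 40.000 mg/L
Dose 3 (370 mg at t=18 h): 370·exp(−0.03466·11) = 252.717 mg/L
Dose 4 (230 mg at t=27 h): 230·exp(−0.03466·2) = 214.598 mg/L
C(29) = 159.219 + 40.000 + 252.717 + 214.598 = 666.534 mg/L

666.534 mg/L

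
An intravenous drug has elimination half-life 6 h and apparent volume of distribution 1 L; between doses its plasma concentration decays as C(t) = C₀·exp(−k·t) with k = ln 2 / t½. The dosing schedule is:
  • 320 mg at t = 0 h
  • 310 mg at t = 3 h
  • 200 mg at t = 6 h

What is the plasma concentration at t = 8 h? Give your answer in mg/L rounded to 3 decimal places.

k = ln 2 / 6 = 0.11552 per h
Dose 1 (320 mg at t=0 h): 320·exp(−0.11552·8) = 126.992 mg/L
Dose 2 (310 mg at t=3 h): 310·exp(−0.11552·5) = 173.982 mg/L
Dose 3 (200 mg at t=6 h): 200·exp(−0.11552·2) = 158.740 mg/L
C(8) = 126.992 + 173.982 + 158.740 = 459.714 mg/L

459.714 mg/L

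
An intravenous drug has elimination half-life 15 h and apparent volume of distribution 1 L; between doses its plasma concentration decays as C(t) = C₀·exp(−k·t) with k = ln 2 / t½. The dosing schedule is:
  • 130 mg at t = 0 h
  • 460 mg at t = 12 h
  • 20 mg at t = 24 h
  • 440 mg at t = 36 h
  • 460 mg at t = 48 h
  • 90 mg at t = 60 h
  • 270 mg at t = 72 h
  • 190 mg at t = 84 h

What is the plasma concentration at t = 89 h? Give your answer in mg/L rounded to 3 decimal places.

420.852 mg/L

k = ln 2 / 15 = 0.04621 per h
Dose 1 (130 mg at t=0 h): 130·exp(−0.04621·89) = 2.127 mg/L
Dose 2 (460 mg at t=12 h): 460·exp(−0.04621·77) = 13.106 mg/L
Dose 3 (20 mg at t=24 h): 20·exp(−0.04621·65) = 0.992 mg/L
Dose 4 (440 mg at t=36 h): 440·exp(−0.04621·53) = 38.003 mg/L
Dose 5 (460 mg at t=48 h): 460·exp(−0.04621·41) = 69.174 mg/L
Dose 6 (90 mg at t=60 h): 90·exp(−0.04621·29) = 23.564 mg/L
Dose 7 (270 mg at t=72 h): 270·exp(−0.04621·17) = 123.083 mg/L
Dose 8 (190 mg at t=84 h): 190·exp(−0.04621·5) = 150.803 mg/L
C(89) = 2.127 + 13.106 + 0.992 + 38.003 + 69.174 + 23.564 + 123.083 + 150.803 = 420.852 mg/L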